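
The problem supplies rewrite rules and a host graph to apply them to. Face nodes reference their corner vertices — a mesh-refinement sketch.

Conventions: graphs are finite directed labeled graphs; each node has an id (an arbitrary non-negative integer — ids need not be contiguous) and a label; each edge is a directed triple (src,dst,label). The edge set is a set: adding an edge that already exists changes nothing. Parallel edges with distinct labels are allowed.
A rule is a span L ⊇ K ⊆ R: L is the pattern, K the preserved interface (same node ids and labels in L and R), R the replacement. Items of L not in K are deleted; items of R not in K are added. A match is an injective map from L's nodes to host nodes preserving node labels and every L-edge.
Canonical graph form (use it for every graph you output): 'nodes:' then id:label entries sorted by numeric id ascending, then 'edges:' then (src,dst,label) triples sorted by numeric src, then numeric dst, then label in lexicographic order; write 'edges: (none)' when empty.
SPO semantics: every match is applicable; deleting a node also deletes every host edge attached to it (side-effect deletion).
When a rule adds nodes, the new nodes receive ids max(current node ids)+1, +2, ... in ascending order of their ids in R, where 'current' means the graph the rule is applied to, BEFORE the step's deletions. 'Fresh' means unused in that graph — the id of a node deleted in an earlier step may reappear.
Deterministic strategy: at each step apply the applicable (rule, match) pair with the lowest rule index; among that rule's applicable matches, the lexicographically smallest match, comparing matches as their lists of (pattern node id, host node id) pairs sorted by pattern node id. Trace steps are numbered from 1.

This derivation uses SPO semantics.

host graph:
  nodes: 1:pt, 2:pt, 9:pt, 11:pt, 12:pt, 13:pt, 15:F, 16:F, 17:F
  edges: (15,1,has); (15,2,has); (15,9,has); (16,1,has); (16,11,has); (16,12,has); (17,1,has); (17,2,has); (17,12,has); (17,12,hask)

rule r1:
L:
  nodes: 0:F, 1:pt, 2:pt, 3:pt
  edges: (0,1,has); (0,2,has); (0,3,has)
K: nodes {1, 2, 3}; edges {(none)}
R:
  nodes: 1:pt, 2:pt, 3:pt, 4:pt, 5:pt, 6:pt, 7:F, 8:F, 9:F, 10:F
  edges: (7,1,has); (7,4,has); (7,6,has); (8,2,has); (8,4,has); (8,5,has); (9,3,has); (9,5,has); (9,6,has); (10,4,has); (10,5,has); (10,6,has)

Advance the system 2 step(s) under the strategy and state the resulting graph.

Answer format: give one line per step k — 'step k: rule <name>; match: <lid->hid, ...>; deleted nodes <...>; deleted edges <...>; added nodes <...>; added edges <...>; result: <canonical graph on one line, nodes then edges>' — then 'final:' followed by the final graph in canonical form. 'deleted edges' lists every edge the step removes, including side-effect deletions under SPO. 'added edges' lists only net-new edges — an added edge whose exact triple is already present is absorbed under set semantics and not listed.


step 1: rule r1; match: 0->15, 1->1, 2->2, 3->9; deleted nodes 15; deleted edges (15,1,has); (15,2,has); (15,9,has); added nodes 18, 19, 20, 21, 22, 23, 24; added edges (21,1,has); (21,18,has); (21,20,has); (22,2,has); (22,18,has); (22,19,has); (23,9,has); (23,19,has); (23,20,has); (24,18,has); (24,19,has); (24,20,has); result: nodes: 1:pt, 2:pt, 9:pt, 11:pt, 12:pt, 13:pt, 16:F, 17:F, 18:pt, 19:pt, 20:pt, 21:F, 22:F, 23:F, 24:F edges: (16,1,has); (16,11,has); (16,12,has); (17,1,has); (17,2,has); (17,12,has); (17,12,hask); (21,1,has); (21,18,has); (21,20,has); (22,2,has); (22,18,has); (22,19,has); (23,9,has); (23,19,has); (23,20,has); (24,18,has); (24,19,has); (24,20,has)
step 2: rule r1; match: 0->16, 1->1, 2->11, 3->12; deleted nodes 16; deleted edges (16,1,has); (16,11,has); (16,12,has); added nodes 25, 26, 27, 28, 29, 30, 31; added edges (28,1,has); (28,25,has); (28,27,has); (29,11,has); (29,25,has); (29,26,has); (30,12,has); (30,26,has); (30,27,has); (31,25,has); (31,26,has); (31,27,has); result: nodes: 1:pt, 2:pt, 9:pt, 11:pt, 12:pt, 13:pt, 17:F, 18:pt, 19:pt, 20:pt, 21:F, 22:F, 23:F, 24:F, 25:pt, 26:pt, 27:pt, 28:F, 29:F, 30:F, 31:F edges: (17,1,has); (17,2,has); (17,12,has); (17,12,hask); (21,1,has); (21,18,has); (21,20,has); (22,2,has); (22,18,has); (22,19,has); (23,9,has); (23,19,has); (23,20,has); (24,18,has); (24,19,has); (24,20,has); (28,1,has); (28,25,has); (28,27,has); (29,11,has); (29,25,has); (29,26,has); (30,12,has); (30,26,has); (30,27,has); (31,25,has); (31,26,has); (31,27,has)
final:
nodes: 1:pt, 2:pt, 9:pt, 11:pt, 12:pt, 13:pt, 17:F, 18:pt, 19:pt, 20:pt, 21:F, 22:F, 23:F, 24:F, 25:pt, 26:pt, 27:pt, 28:F, 29:F, 30:F, 31:F
edges: (17,1,has); (17,2,has); (17,12,has); (17,12,hask); (21,1,has); (21,18,has); (21,20,has); (22,2,has); (22,18,has); (22,19,has); (23,9,has); (23,19,has); (23,20,has); (24,18,has); (24,19,has); (24,20,has); (28,1,has); (28,25,has); (28,27,has); (29,11,has); (29,25,has); (29,26,has); (30,12,has); (30,26,has); (30,27,has); (31,25,has); (31,26,has); (31,27,has)


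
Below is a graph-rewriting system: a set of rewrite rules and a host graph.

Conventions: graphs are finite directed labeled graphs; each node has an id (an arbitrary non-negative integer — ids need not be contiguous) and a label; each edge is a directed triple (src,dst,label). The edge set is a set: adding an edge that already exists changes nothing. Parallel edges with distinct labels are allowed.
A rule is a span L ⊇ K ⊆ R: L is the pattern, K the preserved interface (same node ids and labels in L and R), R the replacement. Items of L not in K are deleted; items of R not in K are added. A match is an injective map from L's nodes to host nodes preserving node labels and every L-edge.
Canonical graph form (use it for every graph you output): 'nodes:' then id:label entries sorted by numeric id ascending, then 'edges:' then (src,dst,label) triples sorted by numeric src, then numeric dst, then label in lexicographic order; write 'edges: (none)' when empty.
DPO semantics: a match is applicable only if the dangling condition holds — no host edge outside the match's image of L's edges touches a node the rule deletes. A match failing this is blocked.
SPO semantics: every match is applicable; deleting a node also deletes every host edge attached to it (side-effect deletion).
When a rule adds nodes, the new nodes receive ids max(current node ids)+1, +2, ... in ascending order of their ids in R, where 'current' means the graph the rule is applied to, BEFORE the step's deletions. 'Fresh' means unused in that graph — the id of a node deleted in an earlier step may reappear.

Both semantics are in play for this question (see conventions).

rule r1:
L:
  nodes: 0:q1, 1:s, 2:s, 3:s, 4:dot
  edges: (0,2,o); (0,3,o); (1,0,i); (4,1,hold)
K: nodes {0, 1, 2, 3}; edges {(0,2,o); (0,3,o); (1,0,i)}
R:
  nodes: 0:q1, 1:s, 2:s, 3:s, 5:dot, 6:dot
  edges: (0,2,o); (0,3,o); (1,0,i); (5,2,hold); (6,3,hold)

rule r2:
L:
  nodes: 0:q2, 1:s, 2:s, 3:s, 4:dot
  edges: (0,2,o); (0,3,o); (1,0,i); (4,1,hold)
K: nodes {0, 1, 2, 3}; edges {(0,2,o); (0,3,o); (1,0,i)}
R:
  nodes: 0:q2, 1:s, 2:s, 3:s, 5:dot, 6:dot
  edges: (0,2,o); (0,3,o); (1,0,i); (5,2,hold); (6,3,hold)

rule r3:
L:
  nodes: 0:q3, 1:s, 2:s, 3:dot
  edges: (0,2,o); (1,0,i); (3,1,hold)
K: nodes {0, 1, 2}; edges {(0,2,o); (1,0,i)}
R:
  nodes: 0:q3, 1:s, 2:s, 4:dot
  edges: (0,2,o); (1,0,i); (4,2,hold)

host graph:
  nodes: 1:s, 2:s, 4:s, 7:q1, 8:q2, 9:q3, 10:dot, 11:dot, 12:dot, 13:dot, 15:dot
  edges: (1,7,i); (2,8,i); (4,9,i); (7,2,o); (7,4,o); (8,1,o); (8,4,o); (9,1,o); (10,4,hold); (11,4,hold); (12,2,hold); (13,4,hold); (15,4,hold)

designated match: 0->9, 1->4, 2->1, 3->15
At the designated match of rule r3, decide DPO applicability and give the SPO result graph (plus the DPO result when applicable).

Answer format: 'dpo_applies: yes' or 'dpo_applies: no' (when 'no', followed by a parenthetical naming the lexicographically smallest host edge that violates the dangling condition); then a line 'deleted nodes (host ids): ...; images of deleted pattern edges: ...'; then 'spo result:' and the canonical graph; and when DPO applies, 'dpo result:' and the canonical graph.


dpo_applies: yes
deleted nodes (host ids): 15; images of deleted pattern edges: (15,4,hold)
spo result:
nodes: 1:s, 2:s, 4:s, 7:q1, 8:q2, 9:q3, 10:dot, 11:dot, 12:dot, 13:dot, 16:dot
edges: (1,7,i); (2,8,i); (4,9,i); (7,2,o); (7,4,o); (8,1,o); (8,4,o); (9,1,o); (10,4,hold); (11,4,hold); (12,2,hold); (13,4,hold); (16,1,hold)
dpo result:
nodes: 1:s, 2:s, 4:s, 7:q1, 8:q2, 9:q3, 10:dot, 11:dot, 12:dot, 13:dot, 16:dot
edges: (1,7,i); (2,8,i); (4,9,i); (7,2,o); (7,4,o); (8,1,o); (8,4,o); (9,1,o); (10,4,hold); (11,4,hold); (12,2,hold); (13,4,hold); (16,1,hold)


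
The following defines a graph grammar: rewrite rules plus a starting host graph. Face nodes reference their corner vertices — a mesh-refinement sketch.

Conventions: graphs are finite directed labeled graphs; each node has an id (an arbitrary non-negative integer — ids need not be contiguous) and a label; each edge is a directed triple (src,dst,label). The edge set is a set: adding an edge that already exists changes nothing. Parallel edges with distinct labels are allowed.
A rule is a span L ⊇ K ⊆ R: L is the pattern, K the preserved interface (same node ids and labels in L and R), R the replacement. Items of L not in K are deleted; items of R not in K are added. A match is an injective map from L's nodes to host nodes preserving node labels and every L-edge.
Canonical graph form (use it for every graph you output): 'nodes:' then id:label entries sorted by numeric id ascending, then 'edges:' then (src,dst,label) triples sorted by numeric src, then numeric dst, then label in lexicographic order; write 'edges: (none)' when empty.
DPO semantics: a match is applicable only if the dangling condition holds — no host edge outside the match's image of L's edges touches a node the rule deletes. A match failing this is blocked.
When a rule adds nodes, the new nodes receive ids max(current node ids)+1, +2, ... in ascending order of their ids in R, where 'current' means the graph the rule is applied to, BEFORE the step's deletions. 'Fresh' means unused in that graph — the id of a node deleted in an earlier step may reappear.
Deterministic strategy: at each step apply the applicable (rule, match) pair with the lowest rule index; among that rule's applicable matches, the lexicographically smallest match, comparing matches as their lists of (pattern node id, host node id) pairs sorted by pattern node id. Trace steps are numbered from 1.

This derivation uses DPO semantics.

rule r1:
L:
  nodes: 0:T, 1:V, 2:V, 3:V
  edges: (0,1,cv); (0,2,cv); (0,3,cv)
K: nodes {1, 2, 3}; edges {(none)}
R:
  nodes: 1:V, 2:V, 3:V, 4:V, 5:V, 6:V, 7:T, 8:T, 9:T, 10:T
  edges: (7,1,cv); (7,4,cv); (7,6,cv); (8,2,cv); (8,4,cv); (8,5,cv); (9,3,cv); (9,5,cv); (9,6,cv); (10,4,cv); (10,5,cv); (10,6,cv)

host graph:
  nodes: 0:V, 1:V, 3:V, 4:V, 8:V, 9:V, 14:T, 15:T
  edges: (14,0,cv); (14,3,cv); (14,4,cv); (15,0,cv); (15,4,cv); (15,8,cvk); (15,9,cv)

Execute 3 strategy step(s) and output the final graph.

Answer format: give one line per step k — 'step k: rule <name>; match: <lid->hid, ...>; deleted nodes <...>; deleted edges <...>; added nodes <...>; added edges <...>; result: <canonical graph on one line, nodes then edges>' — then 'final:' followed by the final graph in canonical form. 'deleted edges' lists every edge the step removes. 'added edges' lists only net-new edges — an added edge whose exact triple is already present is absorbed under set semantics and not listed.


step 1: rule r1; match: 0->14, 1->0, 2->3, 3->4; deleted nodes 14; deleted edges (14,0,cv); (14,3,cv); (14,4,cv); added nodes 16, 17, 18, 19, 20, 21, 22; added edges (19,0,cv); (19,16,cv); (19,18,cv); (20,3,cv); (20,16,cv); (20,17,cv); (21,4,cv); (21,17,cv); (21,18,cv); (22,16,cv); (22,17,cv); (22,18,cv); result: nodes: 0:V, 1:V, 3:V, 4:V, 8:V, 9:V, 15:T, 16:V, 17:V, 18:V, 19:T, 20:T, 21:T, 22:T edges: (15,0,cv); (15,4,cv); (15,8,cvk); (15,9,cv); (19,0,cv); (19,16,cv); (19,18,cv); (20,3,cv); (20,16,cv); (20,17,cv); (21,4,cv); (21,17,cv); (21,18,cv); (22,16,cv); (22,17,cv); (22,18,cv)
step 2: rule r1; match: 0->19, 1->0, 2->16, 3->18; deleted nodes 19; deleted edges (19,0,cv); (19,16,cv); (19,18,cv); added nodes 23, 24, 25, 26, 27, 28, 29; added edges (26,0,cv); (26,23,cv); (26,25,cv); (27,16,cv); (27,23,cv); (27,24,cv); (28,18,cv); (28,24,cv); (28,25,cv); (29,23,cv); (29,24,cv); (29,25,cv); result: nodes: 0:V, 1:V, 3:V, 4:V, 8:V, 9:V, 15:T, 16:V, 17:V, 18:V, 20:T, 21:T, 22:T, 23:V, 24:V, 25:V, 26:T, 27:T, 28:T, 29:T edges: (15,0,cv); (15,4,cv); (15,8,cvk); (15,9,cv); (20,3,cv); (20,16,cv); (20,17,cv); (21,4,cv); (21,17,cv); (21,18,cv); (22,16,cv); (22,17,cv); (22,18,cv); (26,0,cv); (26,23,cv); (26,25,cv); (27,16,cv); (27,23,cv); (27,24,cv); (28,18,cv); (28,24,cv); (28,25,cv); (29,23,cv); (29,24,cv); (29,25,cv)
step 3: rule r1; match: 0->20, 1->3, 2->16, 3->17; deleted nodes 20; deleted edges (20,3,cv); (20,16,cv); (20,17,cv); added nodes 30, 31, 32, 33, 34, 35, 36; added edges (33,3,cv); (33,30,cv); (33,32,cv); (34,16,cv); (34,30,cv); (34,31,cv); (35,17,cv); (35,31,cv); (35,32,cv); (36,30,cv); (36,31,cv); (36,32,cv); result: nodes: 0:V, 1:V, 3:V, 4:V, 8:V, 9:V, 15:T, 16:V, 17:V, 18:V, 21:T, 22:T, 23:V, 24:V, 25:V, 26:T, 27:T, 28:T, 29:T, 30:V, 31:V, 32:V, 33:T, 34:T, 35:T, 36:T edges: (15,0,cv); (15,4,cv); (15,8,cvk); (15,9,cv); (21,4,cv); (21,17,cv); (21,18,cv); (22,16,cv); (22,17,cv); (22,18,cv); (26,0,cv); (26,23,cv); (26,25,cv); (27,16,cv); (27,23,cv); (27,24,cv); (28,18,cv); (28,24,cv); (28,25,cv); (29,23,cv); (29,24,cv); (29,25,cv); (33,3,cv); (33,30,cv); (33,32,cv); (34,16,cv); (34,30,cv); (34,31,cv); (35,17,cv); (35,31,cv); (35,32,cv); (36,30,cv); (36,31,cv); (36,32,cv)
final:
nodes: 0:V, 1:V, 3:V, 4:V, 8:V, 9:V, 15:T, 16:V, 17:V, 18:V, 21:T, 22:T, 23:V, 24:V, 25:V, 26:T, 27:T, 28:T, 29:T, 30:V, 31:V, 32:V, 33:T, 34:T, 35:T, 36:T
edges: (15,0,cv); (15,4,cv); (15,8,cvk); (15,9,cv); (21,4,cv); (21,17,cv); (21,18,cv); (22,16,cv); (22,17,cv); (22,18,cv); (26,0,cv); (26,23,cv); (26,25,cv); (27,16,cv); (27,23,cv); (27,24,cv); (28,18,cv); (28,24,cv); (28,25,cv); (29,23,cv); (29,24,cv); (29,25,cv); (33,3,cv); (33,30,cv); (33,32,cv); (34,16,cv); (34,30,cv); (34,31,cv); (35,17,cv); (35,31,cv); (35,32,cv); (36,30,cv); (36,31,cv); (36,32,cv)


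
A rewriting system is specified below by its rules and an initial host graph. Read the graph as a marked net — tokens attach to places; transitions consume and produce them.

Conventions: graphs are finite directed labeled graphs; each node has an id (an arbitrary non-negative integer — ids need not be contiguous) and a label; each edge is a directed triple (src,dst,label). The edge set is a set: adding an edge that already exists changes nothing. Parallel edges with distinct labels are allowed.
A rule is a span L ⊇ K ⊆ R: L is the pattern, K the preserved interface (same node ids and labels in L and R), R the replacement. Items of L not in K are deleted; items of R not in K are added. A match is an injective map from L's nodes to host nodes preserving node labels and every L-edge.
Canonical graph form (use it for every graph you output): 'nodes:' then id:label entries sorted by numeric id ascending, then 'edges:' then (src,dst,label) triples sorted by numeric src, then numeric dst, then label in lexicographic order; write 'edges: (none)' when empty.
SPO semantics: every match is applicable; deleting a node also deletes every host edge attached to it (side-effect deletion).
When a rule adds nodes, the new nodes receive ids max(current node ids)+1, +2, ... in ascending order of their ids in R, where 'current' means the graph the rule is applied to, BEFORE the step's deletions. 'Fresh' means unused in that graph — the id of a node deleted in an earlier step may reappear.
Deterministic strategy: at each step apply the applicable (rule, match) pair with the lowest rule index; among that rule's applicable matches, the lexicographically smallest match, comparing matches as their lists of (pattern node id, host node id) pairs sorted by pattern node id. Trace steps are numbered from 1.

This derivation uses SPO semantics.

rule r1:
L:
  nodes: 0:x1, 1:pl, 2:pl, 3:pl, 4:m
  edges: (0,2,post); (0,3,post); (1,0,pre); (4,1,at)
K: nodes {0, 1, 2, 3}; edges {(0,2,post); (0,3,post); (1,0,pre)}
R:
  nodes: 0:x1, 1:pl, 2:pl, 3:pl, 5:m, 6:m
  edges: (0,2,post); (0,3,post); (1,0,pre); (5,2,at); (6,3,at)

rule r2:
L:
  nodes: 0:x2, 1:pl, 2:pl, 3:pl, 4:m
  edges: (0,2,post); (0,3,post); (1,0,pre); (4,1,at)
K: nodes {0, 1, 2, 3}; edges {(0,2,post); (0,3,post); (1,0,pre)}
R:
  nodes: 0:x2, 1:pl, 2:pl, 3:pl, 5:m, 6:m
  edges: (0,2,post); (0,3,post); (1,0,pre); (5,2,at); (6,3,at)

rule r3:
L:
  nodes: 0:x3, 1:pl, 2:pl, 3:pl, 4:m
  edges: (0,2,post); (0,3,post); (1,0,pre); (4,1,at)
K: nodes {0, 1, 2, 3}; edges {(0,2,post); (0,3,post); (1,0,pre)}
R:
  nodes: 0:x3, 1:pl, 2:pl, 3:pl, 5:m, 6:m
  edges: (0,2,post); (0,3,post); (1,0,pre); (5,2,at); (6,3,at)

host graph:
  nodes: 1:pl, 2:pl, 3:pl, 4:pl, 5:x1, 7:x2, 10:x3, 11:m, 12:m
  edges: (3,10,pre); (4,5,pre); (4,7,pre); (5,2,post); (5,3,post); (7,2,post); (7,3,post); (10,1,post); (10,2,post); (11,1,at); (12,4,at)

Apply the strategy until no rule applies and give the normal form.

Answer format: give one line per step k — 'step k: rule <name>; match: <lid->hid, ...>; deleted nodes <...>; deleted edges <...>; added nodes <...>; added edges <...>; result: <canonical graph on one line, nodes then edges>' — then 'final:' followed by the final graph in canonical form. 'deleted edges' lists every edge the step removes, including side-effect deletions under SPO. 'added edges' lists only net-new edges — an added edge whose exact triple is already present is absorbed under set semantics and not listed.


step 1: rule r1; match: 0->5, 1->4, 2->2, 3->3, 4->12; deleted nodes 12; deleted edges (12,4,at); added nodes 13, 14; added edges (13,2,at); (14,3,at); result: nodes: 1:pl, 2:pl, 3:pl, 4:pl, 5:x1, 7:x2, 10:x3, 11:m, 13:m, 14:m edges: (3,10,pre); (4,5,pre); (4,7,pre); (5,2,post); (5,3,post); (7,2,post); (7,3,post); (10,1,post); (10,2,post); (11,1,at); (13,2,at); (14,3,at)
step 2: rule r3; match: 0->10, 1->3, 2->1, 3->2, 4->14; deleted nodes 14; deleted edges (14,3,at); added nodes 15, 16; added edges (15,1,at); (16,2,at); result: nodes: 1:pl, 2:pl, 3:pl, 4:pl, 5:x1, 7:x2, 10:x3, 11:m, 13:m, 15:m, 16:m edges: (3,10,pre); (4,5,pre); (4,7,pre); (5,2,post); (5,3,post); (7,2,post); (7,3,post); (10,1,post); (10,2,post); (11,1,at); (13,2,at); (15,1,at); (16,2,at)
final:
nodes: 1:pl, 2:pl, 3:pl, 4:pl, 5:x1, 7:x2, 10:x3, 11:m, 13:m, 15:m, 16:m
edges: (3,10,pre); (4,5,pre); (4,7,pre); (5,2,post); (5,3,post); (7,2,post); (7,3,post); (10,1,post); (10,2,post); (11,1,at); (13,2,at); (15,1,at); (16,2,at)


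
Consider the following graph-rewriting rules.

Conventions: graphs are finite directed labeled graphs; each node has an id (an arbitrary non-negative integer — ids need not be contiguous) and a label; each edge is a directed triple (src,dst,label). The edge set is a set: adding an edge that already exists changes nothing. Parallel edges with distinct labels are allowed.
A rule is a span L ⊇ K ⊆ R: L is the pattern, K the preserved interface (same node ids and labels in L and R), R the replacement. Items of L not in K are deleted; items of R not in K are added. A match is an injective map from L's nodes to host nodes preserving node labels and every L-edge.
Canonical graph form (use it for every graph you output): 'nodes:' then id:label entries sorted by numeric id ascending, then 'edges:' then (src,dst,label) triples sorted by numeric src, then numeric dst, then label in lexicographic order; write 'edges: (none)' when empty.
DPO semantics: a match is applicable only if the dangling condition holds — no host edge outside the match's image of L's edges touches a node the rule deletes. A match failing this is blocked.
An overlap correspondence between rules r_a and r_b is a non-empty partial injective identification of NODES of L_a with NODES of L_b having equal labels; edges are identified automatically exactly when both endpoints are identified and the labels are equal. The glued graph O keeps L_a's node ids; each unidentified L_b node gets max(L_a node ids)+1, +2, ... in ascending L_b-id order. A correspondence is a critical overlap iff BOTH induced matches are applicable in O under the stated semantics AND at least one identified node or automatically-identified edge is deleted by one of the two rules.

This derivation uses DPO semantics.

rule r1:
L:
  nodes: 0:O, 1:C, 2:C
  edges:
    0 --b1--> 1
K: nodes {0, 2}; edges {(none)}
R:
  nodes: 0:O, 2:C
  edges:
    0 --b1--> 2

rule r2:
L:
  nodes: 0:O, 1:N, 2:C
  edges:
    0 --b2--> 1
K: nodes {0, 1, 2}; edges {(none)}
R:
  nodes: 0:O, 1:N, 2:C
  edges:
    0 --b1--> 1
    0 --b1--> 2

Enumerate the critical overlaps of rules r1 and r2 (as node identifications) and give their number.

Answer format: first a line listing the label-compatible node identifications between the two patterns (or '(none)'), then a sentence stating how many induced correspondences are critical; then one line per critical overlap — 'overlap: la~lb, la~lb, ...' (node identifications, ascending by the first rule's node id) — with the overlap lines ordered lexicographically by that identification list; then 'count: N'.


label-compatible node identifications between L(r1) and L(r2): 0~0, 1~2, 2~2
2 of the induced correspondences are critical overlaps of r1 and r2.
overlap: 0~0, 1~2
overlap: 1~2
count: 2


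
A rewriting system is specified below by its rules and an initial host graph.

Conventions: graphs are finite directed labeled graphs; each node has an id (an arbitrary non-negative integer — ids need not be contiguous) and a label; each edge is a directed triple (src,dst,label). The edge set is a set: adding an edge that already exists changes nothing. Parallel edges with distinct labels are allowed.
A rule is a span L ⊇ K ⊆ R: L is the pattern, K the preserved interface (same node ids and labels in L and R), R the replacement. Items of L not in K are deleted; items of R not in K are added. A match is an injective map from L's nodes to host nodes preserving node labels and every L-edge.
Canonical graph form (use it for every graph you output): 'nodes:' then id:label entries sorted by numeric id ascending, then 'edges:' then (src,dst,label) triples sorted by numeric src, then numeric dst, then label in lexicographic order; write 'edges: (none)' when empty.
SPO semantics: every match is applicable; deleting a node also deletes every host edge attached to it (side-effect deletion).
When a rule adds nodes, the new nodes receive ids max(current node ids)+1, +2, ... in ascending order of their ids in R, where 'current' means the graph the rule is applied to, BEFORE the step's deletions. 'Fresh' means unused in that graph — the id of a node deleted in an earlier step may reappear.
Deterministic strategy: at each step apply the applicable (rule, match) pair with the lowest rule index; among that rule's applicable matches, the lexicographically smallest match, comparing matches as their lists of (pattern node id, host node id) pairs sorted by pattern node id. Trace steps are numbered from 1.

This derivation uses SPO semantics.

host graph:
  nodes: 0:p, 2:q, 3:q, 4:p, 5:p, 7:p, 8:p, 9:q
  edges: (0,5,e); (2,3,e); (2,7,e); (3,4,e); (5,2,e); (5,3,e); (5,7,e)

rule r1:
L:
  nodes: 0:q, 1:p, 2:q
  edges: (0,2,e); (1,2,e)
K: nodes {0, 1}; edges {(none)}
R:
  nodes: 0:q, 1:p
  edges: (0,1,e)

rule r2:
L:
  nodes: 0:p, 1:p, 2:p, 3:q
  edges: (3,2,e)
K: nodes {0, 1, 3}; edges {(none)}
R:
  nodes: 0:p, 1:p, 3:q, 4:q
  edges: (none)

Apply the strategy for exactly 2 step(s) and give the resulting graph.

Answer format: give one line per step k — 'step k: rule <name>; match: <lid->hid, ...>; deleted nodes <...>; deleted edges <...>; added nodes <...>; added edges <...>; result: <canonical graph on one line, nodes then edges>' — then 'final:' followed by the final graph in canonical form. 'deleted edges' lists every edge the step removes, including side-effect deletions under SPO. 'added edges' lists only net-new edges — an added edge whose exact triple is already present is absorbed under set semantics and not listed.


step 1: rule r1; match: 0->2, 1->5, 2->3; deleted nodes 3; deleted edges (2,3,e); (3,4,e); (5,3,e); added nodes (none); added edges (2,5,e); result: nodes: 0:p, 2:q, 4:p, 5:p, 7:p, 8:p, 9:q edges: (0,5,e); (2,5,e); (2,7,e); (5,2,e); (5,7,e)
step 2: rule r2; match: 0->0, 1->4, 2->5, 3->2; deleted nodes 5; deleted edges (0,5,e); (2,5,e); (5,2,e); (5,7,e); added nodes 10; added edges (none); result: nodes: 0:p, 2:q, 4:p, 7:p, 8:p, 9:q, 10:q edges: (2,7,e)
final:
nodes: 0:p, 2:q, 4:p, 7:p, 8:p, 9:q, 10:q
edges: (2,7,e)


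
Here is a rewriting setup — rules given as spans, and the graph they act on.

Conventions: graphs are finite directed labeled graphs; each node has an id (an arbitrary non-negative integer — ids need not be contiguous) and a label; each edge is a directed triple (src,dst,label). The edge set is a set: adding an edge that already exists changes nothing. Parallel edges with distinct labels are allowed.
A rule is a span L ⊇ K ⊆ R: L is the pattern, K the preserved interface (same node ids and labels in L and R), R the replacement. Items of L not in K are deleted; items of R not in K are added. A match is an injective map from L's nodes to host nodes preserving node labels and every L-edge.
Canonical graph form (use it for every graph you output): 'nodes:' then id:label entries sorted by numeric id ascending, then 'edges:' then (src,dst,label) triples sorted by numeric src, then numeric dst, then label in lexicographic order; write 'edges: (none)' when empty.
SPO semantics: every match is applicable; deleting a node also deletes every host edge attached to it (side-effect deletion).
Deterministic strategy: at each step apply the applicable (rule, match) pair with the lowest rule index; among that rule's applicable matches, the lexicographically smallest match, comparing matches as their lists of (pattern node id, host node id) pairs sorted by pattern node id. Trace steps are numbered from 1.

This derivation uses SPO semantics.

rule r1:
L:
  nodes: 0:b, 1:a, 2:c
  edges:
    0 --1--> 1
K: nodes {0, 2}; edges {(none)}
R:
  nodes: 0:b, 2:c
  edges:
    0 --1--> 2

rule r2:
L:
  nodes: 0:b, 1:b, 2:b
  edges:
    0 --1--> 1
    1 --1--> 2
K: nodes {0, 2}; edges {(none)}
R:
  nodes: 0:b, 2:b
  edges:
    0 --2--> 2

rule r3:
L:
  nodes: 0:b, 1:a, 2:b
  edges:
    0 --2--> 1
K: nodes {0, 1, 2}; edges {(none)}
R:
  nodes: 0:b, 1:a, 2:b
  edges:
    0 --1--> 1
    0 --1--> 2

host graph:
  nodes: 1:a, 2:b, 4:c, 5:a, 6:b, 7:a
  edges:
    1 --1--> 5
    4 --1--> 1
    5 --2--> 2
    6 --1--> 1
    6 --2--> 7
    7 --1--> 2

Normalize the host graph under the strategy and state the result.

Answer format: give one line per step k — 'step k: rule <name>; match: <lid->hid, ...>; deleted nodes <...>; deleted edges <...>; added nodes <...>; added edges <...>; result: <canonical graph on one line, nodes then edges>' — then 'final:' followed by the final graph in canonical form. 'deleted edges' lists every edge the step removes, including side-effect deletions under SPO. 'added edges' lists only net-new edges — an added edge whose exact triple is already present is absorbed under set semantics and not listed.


step 1: rule r1; match: 0->6, 1->1, 2->4; deleted nodes 1; deleted edges (1,5,1); (4,1,1); (6,1,1); added nodes (none); added edges (6,4,1); result: nodes: 2:b, 4:c, 5:a, 6:b, 7:a edges: (5,2,2); (6,4,1); (6,7,2); (7,2,1)
step 2: rule r3; match: 0->6, 1->7, 2->2; deleted nodes (none); deleted edges (6,7,2); added nodes (none); added edges (6,2,1); (6,7,1); result: nodes: 2:b, 4:c, 5:a, 6:b, 7:a edges: (5,2,2); (6,2,1); (6,4,1); (6,7,1); (7,2,1)
step 3: rule r1; match: 0->6, 1->7, 2->4; deleted nodes 7; deleted edges (6,7,1); (7,2,1); added nodes (none); added edges (none); result: nodes: 2:b, 4:c, 5:a, 6:b edges: (5,2,2); (6,2,1); (6,4,1)
final:
nodes: 2:b, 4:c, 5:a, 6:b
edges: (5,2,2); (6,2,1); (6,4,1)


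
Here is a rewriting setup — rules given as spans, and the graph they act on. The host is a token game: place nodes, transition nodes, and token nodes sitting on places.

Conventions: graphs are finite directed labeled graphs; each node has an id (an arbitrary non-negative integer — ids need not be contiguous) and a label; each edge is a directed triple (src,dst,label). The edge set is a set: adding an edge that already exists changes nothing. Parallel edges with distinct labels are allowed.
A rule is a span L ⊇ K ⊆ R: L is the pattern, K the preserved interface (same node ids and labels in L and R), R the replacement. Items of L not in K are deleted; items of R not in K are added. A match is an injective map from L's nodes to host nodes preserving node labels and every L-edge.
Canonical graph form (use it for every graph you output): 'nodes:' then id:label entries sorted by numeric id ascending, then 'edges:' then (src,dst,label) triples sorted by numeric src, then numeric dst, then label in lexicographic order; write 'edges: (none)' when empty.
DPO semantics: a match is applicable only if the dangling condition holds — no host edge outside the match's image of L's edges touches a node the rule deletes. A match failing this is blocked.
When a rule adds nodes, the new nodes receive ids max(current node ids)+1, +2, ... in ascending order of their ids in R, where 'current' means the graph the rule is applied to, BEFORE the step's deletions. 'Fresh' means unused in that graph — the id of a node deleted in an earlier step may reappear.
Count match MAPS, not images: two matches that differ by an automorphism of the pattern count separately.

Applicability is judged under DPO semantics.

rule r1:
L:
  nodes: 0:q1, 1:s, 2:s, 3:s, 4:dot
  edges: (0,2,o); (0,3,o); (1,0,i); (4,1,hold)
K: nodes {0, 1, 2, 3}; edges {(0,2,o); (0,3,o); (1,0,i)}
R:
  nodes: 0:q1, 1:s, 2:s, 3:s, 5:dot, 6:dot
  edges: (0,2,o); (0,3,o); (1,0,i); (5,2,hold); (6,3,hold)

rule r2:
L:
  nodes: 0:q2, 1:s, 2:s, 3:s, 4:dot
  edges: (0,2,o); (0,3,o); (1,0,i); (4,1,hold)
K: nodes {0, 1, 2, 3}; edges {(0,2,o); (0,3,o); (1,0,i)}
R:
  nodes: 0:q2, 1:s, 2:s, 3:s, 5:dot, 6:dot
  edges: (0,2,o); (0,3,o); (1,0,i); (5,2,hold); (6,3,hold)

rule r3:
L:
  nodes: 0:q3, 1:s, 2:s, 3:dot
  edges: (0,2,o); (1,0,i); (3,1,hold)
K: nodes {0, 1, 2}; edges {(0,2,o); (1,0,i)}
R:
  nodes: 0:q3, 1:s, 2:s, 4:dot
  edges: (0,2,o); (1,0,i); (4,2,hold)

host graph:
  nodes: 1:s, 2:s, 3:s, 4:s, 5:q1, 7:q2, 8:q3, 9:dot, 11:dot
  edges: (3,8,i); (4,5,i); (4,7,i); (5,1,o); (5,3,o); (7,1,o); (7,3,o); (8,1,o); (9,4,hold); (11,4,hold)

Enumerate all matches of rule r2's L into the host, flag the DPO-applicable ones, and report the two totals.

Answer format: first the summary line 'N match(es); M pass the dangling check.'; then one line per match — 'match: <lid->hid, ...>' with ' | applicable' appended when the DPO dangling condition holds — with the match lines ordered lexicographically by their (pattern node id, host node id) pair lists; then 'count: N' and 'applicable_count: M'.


4 match(es); 4 pass the dangling check.
match: 0->7, 1->4, 2->1, 3->3, 4->9 | applicable
match: 0->7, 1->4, 2->1, 3->3, 4->11 | applicable
match: 0->7, 1->4, 2->3, 3->1, 4->9 | applicable
match: 0->7, 1->4, 2->3, 3->1, 4->11 | applicable
count: 4
applicable_count: 4


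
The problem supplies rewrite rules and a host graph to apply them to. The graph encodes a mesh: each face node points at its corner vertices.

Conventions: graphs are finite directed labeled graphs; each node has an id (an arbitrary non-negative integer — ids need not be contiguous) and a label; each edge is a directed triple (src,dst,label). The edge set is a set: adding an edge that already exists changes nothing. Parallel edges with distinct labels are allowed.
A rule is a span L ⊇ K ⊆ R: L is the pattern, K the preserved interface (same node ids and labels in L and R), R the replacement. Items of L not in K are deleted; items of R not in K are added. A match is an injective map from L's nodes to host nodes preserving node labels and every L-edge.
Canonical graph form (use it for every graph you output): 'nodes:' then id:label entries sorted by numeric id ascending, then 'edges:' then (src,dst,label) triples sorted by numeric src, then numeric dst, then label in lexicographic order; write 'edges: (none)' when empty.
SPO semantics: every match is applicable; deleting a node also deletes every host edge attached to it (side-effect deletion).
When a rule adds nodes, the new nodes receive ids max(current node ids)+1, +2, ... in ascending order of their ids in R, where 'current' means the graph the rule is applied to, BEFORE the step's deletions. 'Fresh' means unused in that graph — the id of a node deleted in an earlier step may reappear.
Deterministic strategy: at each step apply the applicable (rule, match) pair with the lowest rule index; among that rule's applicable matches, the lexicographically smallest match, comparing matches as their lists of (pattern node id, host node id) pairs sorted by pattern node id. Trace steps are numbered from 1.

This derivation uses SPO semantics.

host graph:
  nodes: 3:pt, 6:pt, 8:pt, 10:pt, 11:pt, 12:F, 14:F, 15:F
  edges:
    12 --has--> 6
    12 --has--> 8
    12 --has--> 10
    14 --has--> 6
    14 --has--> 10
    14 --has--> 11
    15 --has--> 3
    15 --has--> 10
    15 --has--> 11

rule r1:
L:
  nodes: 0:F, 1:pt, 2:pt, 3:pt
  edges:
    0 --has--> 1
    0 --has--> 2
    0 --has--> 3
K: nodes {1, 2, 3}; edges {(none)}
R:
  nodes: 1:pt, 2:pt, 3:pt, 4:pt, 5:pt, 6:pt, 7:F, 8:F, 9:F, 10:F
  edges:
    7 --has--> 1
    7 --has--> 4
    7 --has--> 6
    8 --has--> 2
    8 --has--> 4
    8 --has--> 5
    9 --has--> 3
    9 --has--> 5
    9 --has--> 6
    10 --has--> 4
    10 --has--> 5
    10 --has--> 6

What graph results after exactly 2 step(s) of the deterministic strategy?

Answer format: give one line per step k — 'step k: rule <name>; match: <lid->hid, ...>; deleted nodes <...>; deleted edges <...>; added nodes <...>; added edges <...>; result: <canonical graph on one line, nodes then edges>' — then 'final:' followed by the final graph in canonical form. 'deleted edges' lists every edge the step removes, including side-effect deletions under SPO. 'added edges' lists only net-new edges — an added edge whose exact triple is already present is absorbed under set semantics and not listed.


step 1: rule r1; match: 0->12, 1->6, 2->8, 3->10; deleted nodes 12; deleted edges (12,6,has); (12,8,has); (12,10,has); added nodes 16, 17, 18, 19, 20, 21, 22; added edges (19,6,has); (19,16,has); (19,18,has); (20,8,has); (20,16,has); (20,17,has); (21,10,has); (21,17,has); (21,18,has); (22,16,has); (22,17,has); (22,18,has); result: nodes: 3:pt, 6:pt, 8:pt, 10:pt, 11:pt, 14:F, 15:F, 16:pt, 17:pt, 18:pt, 19:F, 20:F, 21:F, 22:F edges: (14,6,has); (14,10,has); (14,11,has); (15,3,has); (15,10,has); (15,11,has); (19,6,has); (19,16,has); (19,18,has); (20,8,has); (20,16,has); (20,17,has); (21,10,has); (21,17,has); (21,18,has); (22,16,has); (22,17,has); (22,18,has)
step 2: rule r1; match: 0->14, 1->6, 2->10, 3->11; deleted nodes 14; deleted edges (14,6,has); (14,10,has); (14,11,has); added nodes 23, 24, 25, 26, 27, 28, 29; added edges (26,6,has); (26,23,has); (26,25,has); (27,10,has); (27,23,has); (27,24,has); (28,11,has); (28,24,has); (28,25,has); (29,23,has); (29,24,has); (29,25,has); result: nodes: 3:pt, 6:pt, 8:pt, 10:pt, 11:pt, 15:F, 16:pt, 17:pt, 18:pt, 19:F, 20:F, 21:F, 22:F, 23:pt, 24:pt, 25:pt, 26:F, 27:F, 28:F, 29:F edges: (15,3,has); (15,10,has); (15,11,has); (19,6,has); (19,16,has); (19,18,has); (20,8,has); (20,16,has); (20,17,has); (21,10,has); (21,17,has); (21,18,has); (22,16,has); (22,17,has); (22,18,has); (26,6,has); (26,23,has); (26,25,has); (27,10,has); (27,23,has); (27,24,has); (28,11,has); (28,24,has); (28,25,has); (29,23,has); (29,24,has); (29,25,has)
final:
nodes: 3:pt, 6:pt, 8:pt, 10:pt, 11:pt, 15:F, 16:pt, 17:pt, 18:pt, 19:F, 20:F, 21:F, 22:F, 23:pt, 24:pt, 25:pt, 26:F, 27:F, 28:F, 29:F
edges: (15,3,has); (15,10,has); (15,11,has); (19,6,has); (19,16,has); (19,18,has); (20,8,has); (20,16,has); (20,17,has); (21,10,has); (21,17,has); (21,18,has); (22,16,has); (22,17,has); (22,18,has); (26,6,has); (26,23,has); (26,25,has); (27,10,has); (27,23,has); (27,24,has); (28,11,has); (28,24,has); (28,25,has); (29,23,has); (29,24,has); (29,25,has)


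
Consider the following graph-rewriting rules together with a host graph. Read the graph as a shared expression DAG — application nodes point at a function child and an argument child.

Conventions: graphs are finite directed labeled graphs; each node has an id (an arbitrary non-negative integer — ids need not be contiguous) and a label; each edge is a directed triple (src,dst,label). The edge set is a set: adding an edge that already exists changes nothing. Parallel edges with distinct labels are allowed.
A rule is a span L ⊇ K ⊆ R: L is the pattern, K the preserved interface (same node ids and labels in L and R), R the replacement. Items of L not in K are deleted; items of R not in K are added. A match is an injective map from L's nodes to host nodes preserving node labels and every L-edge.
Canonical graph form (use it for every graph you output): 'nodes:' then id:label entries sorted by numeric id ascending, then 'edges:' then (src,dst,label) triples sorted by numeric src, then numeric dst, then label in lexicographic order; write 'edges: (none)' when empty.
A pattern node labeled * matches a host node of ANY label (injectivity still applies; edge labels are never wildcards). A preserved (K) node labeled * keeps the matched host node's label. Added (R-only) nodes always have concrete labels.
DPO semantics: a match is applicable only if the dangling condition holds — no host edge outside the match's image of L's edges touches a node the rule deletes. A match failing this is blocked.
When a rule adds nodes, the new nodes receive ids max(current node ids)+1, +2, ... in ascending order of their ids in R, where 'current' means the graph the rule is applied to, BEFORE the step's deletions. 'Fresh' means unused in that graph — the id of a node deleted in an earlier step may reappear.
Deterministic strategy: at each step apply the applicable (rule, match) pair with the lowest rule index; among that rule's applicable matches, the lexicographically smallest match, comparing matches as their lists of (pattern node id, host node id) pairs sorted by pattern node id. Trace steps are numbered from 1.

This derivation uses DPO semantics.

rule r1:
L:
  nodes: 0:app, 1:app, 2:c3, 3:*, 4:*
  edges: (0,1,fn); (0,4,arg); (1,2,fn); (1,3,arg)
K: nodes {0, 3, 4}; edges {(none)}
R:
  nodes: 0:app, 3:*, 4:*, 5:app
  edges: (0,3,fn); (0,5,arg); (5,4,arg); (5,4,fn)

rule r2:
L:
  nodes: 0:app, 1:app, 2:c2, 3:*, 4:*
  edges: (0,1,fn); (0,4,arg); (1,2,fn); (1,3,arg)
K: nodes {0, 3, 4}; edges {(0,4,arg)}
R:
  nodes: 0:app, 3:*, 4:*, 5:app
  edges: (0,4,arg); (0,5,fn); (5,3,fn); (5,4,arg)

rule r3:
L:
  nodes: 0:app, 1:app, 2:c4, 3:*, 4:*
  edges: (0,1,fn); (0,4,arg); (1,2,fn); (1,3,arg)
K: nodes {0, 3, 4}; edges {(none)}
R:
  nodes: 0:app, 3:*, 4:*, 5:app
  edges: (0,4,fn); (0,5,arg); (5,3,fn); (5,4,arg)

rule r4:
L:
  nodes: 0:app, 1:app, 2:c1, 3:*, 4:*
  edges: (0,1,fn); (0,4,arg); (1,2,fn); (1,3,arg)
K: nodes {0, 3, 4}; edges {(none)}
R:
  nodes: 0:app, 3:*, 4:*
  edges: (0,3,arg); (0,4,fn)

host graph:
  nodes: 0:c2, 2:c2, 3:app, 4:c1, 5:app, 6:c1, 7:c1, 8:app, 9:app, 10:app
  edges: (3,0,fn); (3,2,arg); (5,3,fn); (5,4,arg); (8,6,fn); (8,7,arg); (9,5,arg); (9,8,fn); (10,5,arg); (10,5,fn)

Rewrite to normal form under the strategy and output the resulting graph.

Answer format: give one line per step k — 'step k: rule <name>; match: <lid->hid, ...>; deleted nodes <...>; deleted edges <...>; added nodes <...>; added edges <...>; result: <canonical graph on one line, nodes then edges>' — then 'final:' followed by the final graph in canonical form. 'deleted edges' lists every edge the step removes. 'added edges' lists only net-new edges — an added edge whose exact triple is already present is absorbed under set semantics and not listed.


step 1: rule r2; match: 0->5, 1->3, 2->0, 3->2, 4->4; deleted nodes 0, 3; deleted edges (3,0,fn); (3,2,arg); (5,3,fn); added nodes 11; added edges (5,11,fn); (11,2,fn); (11,4,arg); result: nodes: 2:c2, 4:c1, 5:app, 6:c1, 7:c1, 8:app, 9:app, 10:app, 11:app edges: (5,4,arg); (5,11,fn); (8,6,fn); (8,7,arg); (9,5,arg); (9,8,fn); (10,5,arg); (10,5,fn); (11,2,fn); (11,4,arg)
step 2: rule r4; match: 0->9, 1->8, 2->6, 3->7, 4->5; deleted nodes 6, 8; deleted edges (8,6,fn); (8,7,arg); (9,5,arg); (9,8,fn); added nodes (none); added edges (9,5,fn); (9,7,arg); result: nodes: 2:c2, 4:c1, 5:app, 7:c1, 9:app, 10:app, 11:app edges: (5,4,arg); (5,11,fn); (9,5,fn); (9,7,arg); (10,5,arg); (10,5,fn); (11,2,fn); (11,4,arg)
final:
nodes: 2:c2, 4:c1, 5:app, 7:c1, 9:app, 10:app, 11:app
edges: (5,4,arg); (5,11,fn); (9,5,fn); (9,7,arg); (10,5,arg); (10,5,fn); (11,2,fn); (11,4,arg)
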